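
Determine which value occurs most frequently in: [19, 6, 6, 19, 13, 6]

6

Step 1: Count the frequency of each value:
  6: appears 3 time(s)
  13: appears 1 time(s)
  19: appears 2 time(s)
Step 2: The value 6 appears most frequently (3 times).
Step 3: Mode = 6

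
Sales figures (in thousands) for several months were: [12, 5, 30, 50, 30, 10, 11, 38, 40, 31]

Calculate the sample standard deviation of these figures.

15.2392

Step 1: Compute the mean: 25.7
Step 2: Sum of squared deviations from the mean: 2090.1
Step 3: Sample variance = 2090.1 / 9 = 232.2333
Step 4: Standard deviation = sqrt(232.2333) = 15.2392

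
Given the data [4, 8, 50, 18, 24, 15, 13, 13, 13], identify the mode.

13

Step 1: Count the frequency of each value:
  4: appears 1 time(s)
  8: appears 1 time(s)
  13: appears 3 time(s)
  15: appears 1 time(s)
  18: appears 1 time(s)
  24: appears 1 time(s)
  50: appears 1 time(s)
Step 2: The value 13 appears most frequently (3 times).
Step 3: Mode = 13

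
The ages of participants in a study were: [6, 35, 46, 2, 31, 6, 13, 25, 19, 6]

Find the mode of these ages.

6

Step 1: Count the frequency of each value:
  2: appears 1 time(s)
  6: appears 3 time(s)
  13: appears 1 time(s)
  19: appears 1 time(s)
  25: appears 1 time(s)
  31: appears 1 time(s)
  35: appears 1 time(s)
  46: appears 1 time(s)
Step 2: The value 6 appears most frequently (3 times).
Step 3: Mode = 6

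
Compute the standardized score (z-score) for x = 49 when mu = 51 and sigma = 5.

-0.4

Step 1: Recall the z-score formula: z = (x - mu) / sigma
Step 2: Substitute values: z = (49 - 51) / 5
Step 3: z = -2 / 5 = -0.4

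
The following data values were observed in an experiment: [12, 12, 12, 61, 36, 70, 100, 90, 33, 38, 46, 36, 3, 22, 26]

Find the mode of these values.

12

Step 1: Count the frequency of each value:
  3: appears 1 time(s)
  12: appears 3 time(s)
  22: appears 1 time(s)
  26: appears 1 time(s)
  33: appears 1 time(s)
  36: appears 2 time(s)
  38: appears 1 time(s)
  46: appears 1 time(s)
  61: appears 1 time(s)
  70: appears 1 time(s)
  90: appears 1 time(s)
  100: appears 1 time(s)
Step 2: The value 12 appears most frequently (3 times).
Step 3: Mode = 12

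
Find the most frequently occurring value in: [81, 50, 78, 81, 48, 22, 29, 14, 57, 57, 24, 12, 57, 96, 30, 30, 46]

57

Step 1: Count the frequency of each value:
  12: appears 1 time(s)
  14: appears 1 time(s)
  22: appears 1 time(s)
  24: appears 1 time(s)
  29: appears 1 time(s)
  30: appears 2 time(s)
  46: appears 1 time(s)
  48: appears 1 time(s)
  50: appears 1 time(s)
  57: appears 3 time(s)
  78: appears 1 time(s)
  81: appears 2 time(s)
  96: appears 1 time(s)
Step 2: The value 57 appears most frequently (3 times).
Step 3: Mode = 57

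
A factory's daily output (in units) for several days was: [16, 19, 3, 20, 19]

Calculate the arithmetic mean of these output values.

15.4

Step 1: Sum all values: 16 + 19 + 3 + 20 + 19 = 77
Step 2: Count the number of values: n = 5
Step 3: Mean = sum / n = 77 / 5 = 15.4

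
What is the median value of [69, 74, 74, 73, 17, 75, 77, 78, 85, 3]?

74

Step 1: Sort the data in ascending order: [3, 17, 69, 73, 74, 74, 75, 77, 78, 85]
Step 2: The number of values is n = 10.
Step 3: Since n is even, the median is the average of positions 5 and 6:
  Median = (74 + 74) / 2 = 74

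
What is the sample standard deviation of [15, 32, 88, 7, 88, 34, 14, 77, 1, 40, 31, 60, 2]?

31.41

Step 1: Compute the mean: 37.6154
Step 2: Sum of squared deviations from the mean: 11839.0769
Step 3: Sample variance = 11839.0769 / 12 = 986.5897
Step 4: Standard deviation = sqrt(986.5897) = 31.41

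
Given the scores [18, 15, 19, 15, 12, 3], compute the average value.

13.6667

Step 1: Sum all values: 18 + 15 + 19 + 15 + 12 + 3 = 82
Step 2: Count the number of values: n = 6
Step 3: Mean = sum / n = 82 / 6 = 13.6667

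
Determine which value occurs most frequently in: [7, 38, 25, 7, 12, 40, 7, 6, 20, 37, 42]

7

Step 1: Count the frequency of each value:
  6: appears 1 time(s)
  7: appears 3 time(s)
  12: appears 1 time(s)
  20: appears 1 time(s)
  25: appears 1 time(s)
  37: appears 1 time(s)
  38: appears 1 time(s)
  40: appears 1 time(s)
  42: appears 1 time(s)
Step 2: The value 7 appears most frequently (3 times).
Step 3: Mode = 7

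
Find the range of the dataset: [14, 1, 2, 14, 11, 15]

14

Step 1: Identify the maximum value: max = 15
Step 2: Identify the minimum value: min = 1
Step 3: Range = max - min = 15 - 1 = 14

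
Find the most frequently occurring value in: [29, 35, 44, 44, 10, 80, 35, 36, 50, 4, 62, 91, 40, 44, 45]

44

Step 1: Count the frequency of each value:
  4: appears 1 time(s)
  10: appears 1 time(s)
  29: appears 1 time(s)
  35: appears 2 time(s)
  36: appears 1 time(s)
  40: appears 1 time(s)
  44: appears 3 time(s)
  45: appears 1 time(s)
  50: appears 1 time(s)
  62: appears 1 time(s)
  80: appears 1 time(s)
  91: appears 1 time(s)
Step 2: The value 44 appears most frequently (3 times).
Step 3: Mode = 44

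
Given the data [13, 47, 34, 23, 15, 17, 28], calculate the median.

23

Step 1: Sort the data in ascending order: [13, 15, 17, 23, 28, 34, 47]
Step 2: The number of values is n = 7.
Step 3: Since n is odd, the median is the middle value at position 4: 23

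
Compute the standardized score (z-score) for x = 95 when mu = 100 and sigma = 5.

-1

Step 1: Recall the z-score formula: z = (x - mu) / sigma
Step 2: Substitute values: z = (95 - 100) / 5
Step 3: z = -5 / 5 = -1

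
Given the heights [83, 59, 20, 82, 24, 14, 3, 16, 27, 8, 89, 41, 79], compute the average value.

41.9231

Step 1: Sum all values: 83 + 59 + 20 + 82 + 24 + 14 + 3 + 16 + 27 + 8 + 89 + 41 + 79 = 545
Step 2: Count the number of values: n = 13
Step 3: Mean = sum / n = 545 / 13 = 41.9231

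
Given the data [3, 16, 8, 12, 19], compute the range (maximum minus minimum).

16

Step 1: Identify the maximum value: max = 19
Step 2: Identify the minimum value: min = 3
Step 3: Range = max - min = 19 - 3 = 16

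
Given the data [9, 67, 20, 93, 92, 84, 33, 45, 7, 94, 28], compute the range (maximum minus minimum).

87

Step 1: Identify the maximum value: max = 94
Step 2: Identify the minimum value: min = 7
Step 3: Range = max - min = 94 - 7 = 87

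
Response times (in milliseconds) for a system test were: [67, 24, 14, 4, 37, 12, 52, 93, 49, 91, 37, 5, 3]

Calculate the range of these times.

90

Step 1: Identify the maximum value: max = 93
Step 2: Identify the minimum value: min = 3
Step 3: Range = max - min = 93 - 3 = 90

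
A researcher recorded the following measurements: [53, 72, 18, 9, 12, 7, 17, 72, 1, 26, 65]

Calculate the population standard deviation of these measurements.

26.4609

Step 1: Compute the mean: 32
Step 2: Sum of squared deviations from the mean: 7702
Step 3: Population variance = 7702 / 11 = 700.1818
Step 4: Standard deviation = sqrt(700.1818) = 26.4609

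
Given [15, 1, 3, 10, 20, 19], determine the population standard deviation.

7.3636

Step 1: Compute the mean: 11.3333
Step 2: Sum of squared deviations from the mean: 325.3333
Step 3: Population variance = 325.3333 / 6 = 54.2222
Step 4: Standard deviation = sqrt(54.2222) = 7.3636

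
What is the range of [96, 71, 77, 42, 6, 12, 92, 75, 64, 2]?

94

Step 1: Identify the maximum value: max = 96
Step 2: Identify the minimum value: min = 2
Step 3: Range = max - min = 96 - 2 = 94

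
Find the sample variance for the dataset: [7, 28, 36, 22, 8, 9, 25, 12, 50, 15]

195.2889

Step 1: Compute the mean: (7 + 28 + 36 + 22 + 8 + 9 + 25 + 12 + 50 + 15) / 10 = 21.2
Step 2: Compute squared deviations from the mean:
  (7 - 21.2)^2 = 201.64
  (28 - 21.2)^2 = 46.24
  (36 - 21.2)^2 = 219.04
  (22 - 21.2)^2 = 0.64
  (8 - 21.2)^2 = 174.24
  (9 - 21.2)^2 = 148.84
  (25 - 21.2)^2 = 14.44
  (12 - 21.2)^2 = 84.64
  (50 - 21.2)^2 = 829.44
  (15 - 21.2)^2 = 38.44
Step 3: Sum of squared deviations = 1757.6
Step 4: Sample variance = 1757.6 / 9 = 195.2889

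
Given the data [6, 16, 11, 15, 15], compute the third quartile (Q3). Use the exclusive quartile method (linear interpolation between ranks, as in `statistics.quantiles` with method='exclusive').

15.5

Step 1: Sort the data: [6, 11, 15, 15, 16]
Step 2: n = 5
Step 3: Using the exclusive quartile method:
  Q1 = 8.5
  Q2 (median) = 15
  Q3 = 15.5
  IQR = Q3 - Q1 = 15.5 - 8.5 = 7
Step 4: Q3 = 15.5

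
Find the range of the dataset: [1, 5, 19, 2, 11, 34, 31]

33

Step 1: Identify the maximum value: max = 34
Step 2: Identify the minimum value: min = 1
Step 3: Range = max - min = 34 - 1 = 33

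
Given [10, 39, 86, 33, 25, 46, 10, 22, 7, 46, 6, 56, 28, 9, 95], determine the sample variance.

769.2667

Step 1: Compute the mean: (10 + 39 + 86 + 33 + 25 + 46 + 10 + 22 + 7 + 46 + 6 + 56 + 28 + 9 + 95) / 15 = 34.5333
Step 2: Compute squared deviations from the mean:
  (10 - 34.5333)^2 = 601.8844
  (39 - 34.5333)^2 = 19.9511
  (86 - 34.5333)^2 = 2648.8178
  (33 - 34.5333)^2 = 2.3511
  (25 - 34.5333)^2 = 90.8844
  (46 - 34.5333)^2 = 131.4844
  (10 - 34.5333)^2 = 601.8844
  (22 - 34.5333)^2 = 157.0844
  (7 - 34.5333)^2 = 758.0844
  (46 - 34.5333)^2 = 131.4844
  (6 - 34.5333)^2 = 814.1511
  (56 - 34.5333)^2 = 460.8178
  (28 - 34.5333)^2 = 42.6844
  (9 - 34.5333)^2 = 651.9511
  (95 - 34.5333)^2 = 3656.2178
Step 3: Sum of squared deviations = 10769.7333
Step 4: Sample variance = 10769.7333 / 14 = 769.2667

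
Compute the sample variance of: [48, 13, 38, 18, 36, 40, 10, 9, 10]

242.75

Step 1: Compute the mean: (48 + 13 + 38 + 18 + 36 + 40 + 10 + 9 + 10) / 9 = 24.6667
Step 2: Compute squared deviations from the mean:
  (48 - 24.6667)^2 = 544.4444
  (13 - 24.6667)^2 = 136.1111
  (38 - 24.6667)^2 = 177.7778
  (18 - 24.6667)^2 = 44.4444
  (36 - 24.6667)^2 = 128.4444
  (40 - 24.6667)^2 = 235.1111
  (10 - 24.6667)^2 = 215.1111
  (9 - 24.6667)^2 = 245.4444
  (10 - 24.6667)^2 = 215.1111
Step 3: Sum of squared deviations = 1942
Step 4: Sample variance = 1942 / 8 = 242.75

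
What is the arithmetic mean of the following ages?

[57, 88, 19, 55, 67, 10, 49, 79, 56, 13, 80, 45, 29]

49.7692

Step 1: Sum all values: 57 + 88 + 19 + 55 + 67 + 10 + 49 + 79 + 56 + 13 + 80 + 45 + 29 = 647
Step 2: Count the number of values: n = 13
Step 3: Mean = sum / n = 647 / 13 = 49.7692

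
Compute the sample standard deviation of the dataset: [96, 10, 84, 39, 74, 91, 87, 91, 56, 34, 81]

28.5775

Step 1: Compute the mean: 67.5455
Step 2: Sum of squared deviations from the mean: 8166.7273
Step 3: Sample variance = 8166.7273 / 10 = 816.6727
Step 4: Standard deviation = sqrt(816.6727) = 28.5775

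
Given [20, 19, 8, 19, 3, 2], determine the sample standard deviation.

8.4715

Step 1: Compute the mean: 11.8333
Step 2: Sum of squared deviations from the mean: 358.8333
Step 3: Sample variance = 358.8333 / 5 = 71.7667
Step 4: Standard deviation = sqrt(71.7667) = 8.4715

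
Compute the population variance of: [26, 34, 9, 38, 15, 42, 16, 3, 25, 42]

175

Step 1: Compute the mean: (26 + 34 + 9 + 38 + 15 + 42 + 16 + 3 + 25 + 42) / 10 = 25
Step 2: Compute squared deviations from the mean:
  (26 - 25)^2 = 1
  (34 - 25)^2 = 81
  (9 - 25)^2 = 256
  (38 - 25)^2 = 169
  (15 - 25)^2 = 100
  (42 - 25)^2 = 289
  (16 - 25)^2 = 81
  (3 - 25)^2 = 484
  (25 - 25)^2 = 0
  (42 - 25)^2 = 289
Step 3: Sum of squared deviations = 1750
Step 4: Population variance = 1750 / 10 = 175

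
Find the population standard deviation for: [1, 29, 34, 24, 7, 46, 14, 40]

14.9243

Step 1: Compute the mean: 24.375
Step 2: Sum of squared deviations from the mean: 1781.875
Step 3: Population variance = 1781.875 / 8 = 222.7344
Step 4: Standard deviation = sqrt(222.7344) = 14.9243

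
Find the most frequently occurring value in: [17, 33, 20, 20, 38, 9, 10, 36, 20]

20

Step 1: Count the frequency of each value:
  9: appears 1 time(s)
  10: appears 1 time(s)
  17: appears 1 time(s)
  20: appears 3 time(s)
  33: appears 1 time(s)
  36: appears 1 time(s)
  38: appears 1 time(s)
Step 2: The value 20 appears most frequently (3 times).
Step 3: Mode = 20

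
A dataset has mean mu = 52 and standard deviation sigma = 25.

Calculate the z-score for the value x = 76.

0.96

Step 1: Recall the z-score formula: z = (x - mu) / sigma
Step 2: Substitute values: z = (76 - 52) / 25
Step 3: z = 24 / 25 = 0.96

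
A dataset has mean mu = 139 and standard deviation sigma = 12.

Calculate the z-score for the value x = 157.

1.5

Step 1: Recall the z-score formula: z = (x - mu) / sigma
Step 2: Substitute values: z = (157 - 139) / 12
Step 3: z = 18 / 12 = 1.5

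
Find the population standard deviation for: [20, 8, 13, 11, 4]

5.3442

Step 1: Compute the mean: 11.2
Step 2: Sum of squared deviations from the mean: 142.8
Step 3: Population variance = 142.8 / 5 = 28.56
Step 4: Standard deviation = sqrt(28.56) = 5.3442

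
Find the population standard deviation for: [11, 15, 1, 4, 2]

5.4626

Step 1: Compute the mean: 6.6
Step 2: Sum of squared deviations from the mean: 149.2
Step 3: Population variance = 149.2 / 5 = 29.84
Step 4: Standard deviation = sqrt(29.84) = 5.4626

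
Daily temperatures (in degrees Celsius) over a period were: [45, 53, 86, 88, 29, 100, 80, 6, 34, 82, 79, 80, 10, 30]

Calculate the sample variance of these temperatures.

986.8352

Step 1: Compute the mean: (45 + 53 + 86 + 88 + 29 + 100 + 80 + 6 + 34 + 82 + 79 + 80 + 10 + 30) / 14 = 57.2857
Step 2: Compute squared deviations from the mean:
  (45 - 57.2857)^2 = 150.9388
  (53 - 57.2857)^2 = 18.3673
  (86 - 57.2857)^2 = 824.5102
  (88 - 57.2857)^2 = 943.3673
  (29 - 57.2857)^2 = 800.0816
  (100 - 57.2857)^2 = 1824.5102
  (80 - 57.2857)^2 = 515.9388
  (6 - 57.2857)^2 = 2630.2245
  (34 - 57.2857)^2 = 542.2245
  (82 - 57.2857)^2 = 610.7959
  (79 - 57.2857)^2 = 471.5102
  (80 - 57.2857)^2 = 515.9388
  (10 - 57.2857)^2 = 2235.9388
  (30 - 57.2857)^2 = 744.5102
Step 3: Sum of squared deviations = 12828.8571
Step 4: Sample variance = 12828.8571 / 13 = 986.8352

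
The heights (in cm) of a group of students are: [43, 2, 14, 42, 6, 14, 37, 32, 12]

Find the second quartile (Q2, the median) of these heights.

14

Step 1: Sort the data: [2, 6, 12, 14, 14, 32, 37, 42, 43]
Step 2: n = 9
Step 3: Q2 is the median. Since n is odd, it is the middle value at position 5: 14
Step 4: Q2 = 14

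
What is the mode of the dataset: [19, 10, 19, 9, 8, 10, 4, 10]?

10

Step 1: Count the frequency of each value:
  4: appears 1 time(s)
  8: appears 1 time(s)
  9: appears 1 time(s)
  10: appears 3 time(s)
  19: appears 2 time(s)
Step 2: The value 10 appears most frequently (3 times).
Step 3: Mode = 10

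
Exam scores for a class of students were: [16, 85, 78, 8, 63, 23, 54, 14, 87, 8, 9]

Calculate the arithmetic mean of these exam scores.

40.4545

Step 1: Sum all values: 16 + 85 + 78 + 8 + 63 + 23 + 54 + 14 + 87 + 8 + 9 = 445
Step 2: Count the number of values: n = 11
Step 3: Mean = sum / n = 445 / 11 = 40.4545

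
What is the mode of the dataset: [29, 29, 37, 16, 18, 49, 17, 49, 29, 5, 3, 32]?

29

Step 1: Count the frequency of each value:
  3: appears 1 time(s)
  5: appears 1 time(s)
  16: appears 1 time(s)
  17: appears 1 time(s)
  18: appears 1 time(s)
  29: appears 3 time(s)
  32: appears 1 time(s)
  37: appears 1 time(s)
  49: appears 2 time(s)
Step 2: The value 29 appears most frequently (3 times).
Step 3: Mode = 29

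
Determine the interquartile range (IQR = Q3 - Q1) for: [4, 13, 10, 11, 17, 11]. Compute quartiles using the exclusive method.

5.5

Step 1: Sort the data: [4, 10, 11, 11, 13, 17]
Step 2: n = 6
Step 3: Using the exclusive quartile method:
  Q1 = 8.5
  Q2 (median) = 11
  Q3 = 14
  IQR = Q3 - Q1 = 14 - 8.5 = 5.5
Step 4: IQR = 5.5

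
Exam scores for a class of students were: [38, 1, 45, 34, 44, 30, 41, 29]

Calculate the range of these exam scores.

44

Step 1: Identify the maximum value: max = 45
Step 2: Identify the minimum value: min = 1
Step 3: Range = max - min = 45 - 1 = 44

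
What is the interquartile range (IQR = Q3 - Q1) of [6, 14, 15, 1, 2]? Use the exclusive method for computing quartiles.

13

Step 1: Sort the data: [1, 2, 6, 14, 15]
Step 2: n = 5
Step 3: Using the exclusive quartile method:
  Q1 = 1.5
  Q2 (median) = 6
  Q3 = 14.5
  IQR = Q3 - Q1 = 14.5 - 1.5 = 13
Step 4: IQR = 13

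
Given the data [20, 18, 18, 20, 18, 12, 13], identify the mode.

18

Step 1: Count the frequency of each value:
  12: appears 1 time(s)
  13: appears 1 time(s)
  18: appears 3 time(s)
  20: appears 2 time(s)
Step 2: The value 18 appears most frequently (3 times).
Step 3: Mode = 18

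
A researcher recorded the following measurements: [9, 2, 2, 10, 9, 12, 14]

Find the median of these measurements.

9

Step 1: Sort the data in ascending order: [2, 2, 9, 9, 10, 12, 14]
Step 2: The number of values is n = 7.
Step 3: Since n is odd, the median is the middle value at position 4: 9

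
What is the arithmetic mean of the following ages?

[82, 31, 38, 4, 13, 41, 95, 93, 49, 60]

50.6

Step 1: Sum all values: 82 + 31 + 38 + 4 + 13 + 41 + 95 + 93 + 49 + 60 = 506
Step 2: Count the number of values: n = 10
Step 3: Mean = sum / n = 506 / 10 = 50.6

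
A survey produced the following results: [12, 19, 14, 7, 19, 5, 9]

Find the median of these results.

12

Step 1: Sort the data in ascending order: [5, 7, 9, 12, 14, 19, 19]
Step 2: The number of values is n = 7.
Step 3: Since n is odd, the median is the middle value at position 4: 12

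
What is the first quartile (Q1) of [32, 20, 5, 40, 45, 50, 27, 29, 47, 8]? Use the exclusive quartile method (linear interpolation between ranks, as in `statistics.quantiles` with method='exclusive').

17

Step 1: Sort the data: [5, 8, 20, 27, 29, 32, 40, 45, 47, 50]
Step 2: n = 10
Step 3: Using the exclusive quartile method:
  Q1 = 17
  Q2 (median) = 30.5
  Q3 = 45.5
  IQR = Q3 - Q1 = 45.5 - 17 = 28.5
Step 4: Q1 = 17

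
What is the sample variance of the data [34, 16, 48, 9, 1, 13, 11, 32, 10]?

231

Step 1: Compute the mean: (34 + 16 + 48 + 9 + 1 + 13 + 11 + 32 + 10) / 9 = 19.3333
Step 2: Compute squared deviations from the mean:
  (34 - 19.3333)^2 = 215.1111
  (16 - 19.3333)^2 = 11.1111
  (48 - 19.3333)^2 = 821.7778
  (9 - 19.3333)^2 = 106.7778
  (1 - 19.3333)^2 = 336.1111
  (13 - 19.3333)^2 = 40.1111
  (11 - 19.3333)^2 = 69.4444
  (32 - 19.3333)^2 = 160.4444
  (10 - 19.3333)^2 = 87.1111
Step 3: Sum of squared deviations = 1848
Step 4: Sample variance = 1848 / 8 = 231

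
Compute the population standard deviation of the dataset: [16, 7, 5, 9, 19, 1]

6.2115

Step 1: Compute the mean: 9.5
Step 2: Sum of squared deviations from the mean: 231.5
Step 3: Population variance = 231.5 / 6 = 38.5833
Step 4: Standard deviation = sqrt(38.5833) = 6.2115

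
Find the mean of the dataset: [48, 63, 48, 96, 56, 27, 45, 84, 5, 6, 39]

47

Step 1: Sum all values: 48 + 63 + 48 + 96 + 56 + 27 + 45 + 84 + 5 + 6 + 39 = 517
Step 2: Count the number of values: n = 11
Step 3: Mean = sum / n = 517 / 11 = 47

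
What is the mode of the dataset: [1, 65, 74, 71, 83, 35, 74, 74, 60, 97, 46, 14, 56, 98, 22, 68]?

74

Step 1: Count the frequency of each value:
  1: appears 1 time(s)
  14: appears 1 time(s)
  22: appears 1 time(s)
  35: appears 1 time(s)
  46: appears 1 time(s)
  56: appears 1 time(s)
  60: appears 1 time(s)
  65: appears 1 time(s)
  68: appears 1 time(s)
  71: appears 1 time(s)
  74: appears 3 time(s)
  83: appears 1 time(s)
  97: appears 1 time(s)
  98: appears 1 time(s)
Step 2: The value 74 appears most frequently (3 times).
Step 3: Mode = 74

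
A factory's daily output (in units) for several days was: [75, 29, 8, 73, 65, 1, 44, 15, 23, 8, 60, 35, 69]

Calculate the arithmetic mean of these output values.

38.8462

Step 1: Sum all values: 75 + 29 + 8 + 73 + 65 + 1 + 44 + 15 + 23 + 8 + 60 + 35 + 69 = 505
Step 2: Count the number of values: n = 13
Step 3: Mean = sum / n = 505 / 13 = 38.8462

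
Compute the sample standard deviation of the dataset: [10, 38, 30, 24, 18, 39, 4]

13.4501

Step 1: Compute the mean: 23.2857
Step 2: Sum of squared deviations from the mean: 1085.4286
Step 3: Sample variance = 1085.4286 / 6 = 180.9048
Step 4: Standard deviation = sqrt(180.9048) = 13.4501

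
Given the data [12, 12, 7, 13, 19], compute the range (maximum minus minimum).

12

Step 1: Identify the maximum value: max = 19
Step 2: Identify the minimum value: min = 7
Step 3: Range = max - min = 19 - 7 = 12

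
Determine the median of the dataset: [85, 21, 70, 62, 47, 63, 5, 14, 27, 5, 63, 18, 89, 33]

40

Step 1: Sort the data in ascending order: [5, 5, 14, 18, 21, 27, 33, 47, 62, 63, 63, 70, 85, 89]
Step 2: The number of values is n = 14.
Step 3: Since n is even, the median is the average of positions 7 and 8:
  Median = (33 + 47) / 2 = 40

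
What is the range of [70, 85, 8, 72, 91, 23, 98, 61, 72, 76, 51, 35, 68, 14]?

90

Step 1: Identify the maximum value: max = 98
Step 2: Identify the minimum value: min = 8
Step 3: Range = max - min = 98 - 8 = 90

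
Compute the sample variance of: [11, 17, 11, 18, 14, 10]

11.5

Step 1: Compute the mean: (11 + 17 + 11 + 18 + 14 + 10) / 6 = 13.5
Step 2: Compute squared deviations from the mean:
  (11 - 13.5)^2 = 6.25
  (17 - 13.5)^2 = 12.25
  (11 - 13.5)^2 = 6.25
  (18 - 13.5)^2 = 20.25
  (14 - 13.5)^2 = 0.25
  (10 - 13.5)^2 = 12.25
Step 3: Sum of squared deviations = 57.5
Step 4: Sample variance = 57.5 / 5 = 11.5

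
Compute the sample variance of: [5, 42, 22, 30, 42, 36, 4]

261.4762

Step 1: Compute the mean: (5 + 42 + 22 + 30 + 42 + 36 + 4) / 7 = 25.8571
Step 2: Compute squared deviations from the mean:
  (5 - 25.8571)^2 = 435.0204
  (42 - 25.8571)^2 = 260.5918
  (22 - 25.8571)^2 = 14.8776
  (30 - 25.8571)^2 = 17.1633
  (42 - 25.8571)^2 = 260.5918
  (36 - 25.8571)^2 = 102.8776
  (4 - 25.8571)^2 = 477.7347
Step 3: Sum of squared deviations = 1568.8571
Step 4: Sample variance = 1568.8571 / 6 = 261.4762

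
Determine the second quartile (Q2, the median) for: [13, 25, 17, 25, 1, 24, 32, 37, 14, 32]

24.5

Step 1: Sort the data: [1, 13, 14, 17, 24, 25, 25, 32, 32, 37]
Step 2: n = 10
Step 3: Q2 is the median. Since n is even, it is the average of the values at positions 5 and 6:
  Q2 = (24 + 25) / 2 = 24.5
Step 4: Q2 = 24.5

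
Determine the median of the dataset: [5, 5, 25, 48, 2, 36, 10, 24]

17

Step 1: Sort the data in ascending order: [2, 5, 5, 10, 24, 25, 36, 48]
Step 2: The number of values is n = 8.
Step 3: Since n is even, the median is the average of positions 4 and 5:
  Median = (10 + 24) / 2 = 17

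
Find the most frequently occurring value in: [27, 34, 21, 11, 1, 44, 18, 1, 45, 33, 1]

1

Step 1: Count the frequency of each value:
  1: appears 3 time(s)
  11: appears 1 time(s)
  18: appears 1 time(s)
  21: appears 1 time(s)
  27: appears 1 time(s)
  33: appears 1 time(s)
  34: appears 1 time(s)
  44: appears 1 time(s)
  45: appears 1 time(s)
Step 2: The value 1 appears most frequently (3 times).
Step 3: Mode = 1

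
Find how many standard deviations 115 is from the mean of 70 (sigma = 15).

3

Step 1: Recall the z-score formula: z = (x - mu) / sigma
Step 2: Substitute values: z = (115 - 70) / 15
Step 3: z = 45 / 15 = 3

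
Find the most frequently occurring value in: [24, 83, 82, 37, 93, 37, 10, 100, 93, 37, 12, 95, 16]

37

Step 1: Count the frequency of each value:
  10: appears 1 time(s)
  12: appears 1 time(s)
  16: appears 1 time(s)
  24: appears 1 time(s)
  37: appears 3 time(s)
  82: appears 1 time(s)
  83: appears 1 time(s)
  93: appears 2 time(s)
  95: appears 1 time(s)
  100: appears 1 time(s)
Step 2: The value 37 appears most frequently (3 times).
Step 3: Mode = 37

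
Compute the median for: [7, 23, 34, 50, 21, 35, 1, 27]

25

Step 1: Sort the data in ascending order: [1, 7, 21, 23, 27, 34, 35, 50]
Step 2: The number of values is n = 8.
Step 3: Since n is even, the median is the average of positions 4 and 5:
  Median = (23 + 27) / 2 = 25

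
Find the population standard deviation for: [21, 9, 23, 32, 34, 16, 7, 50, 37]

13.2423

Step 1: Compute the mean: 25.4444
Step 2: Sum of squared deviations from the mean: 1578.2222
Step 3: Population variance = 1578.2222 / 9 = 175.358
Step 4: Standard deviation = sqrt(175.358) = 13.2423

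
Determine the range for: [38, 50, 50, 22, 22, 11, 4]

46

Step 1: Identify the maximum value: max = 50
Step 2: Identify the minimum value: min = 4
Step 3: Range = max - min = 50 - 4 = 46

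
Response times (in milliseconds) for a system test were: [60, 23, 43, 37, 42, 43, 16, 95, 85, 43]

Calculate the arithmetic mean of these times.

48.7

Step 1: Sum all values: 60 + 23 + 43 + 37 + 42 + 43 + 16 + 95 + 85 + 43 = 487
Step 2: Count the number of values: n = 10
Step 3: Mean = sum / n = 487 / 10 = 48.7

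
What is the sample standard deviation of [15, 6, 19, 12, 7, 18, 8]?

5.3363

Step 1: Compute the mean: 12.1429
Step 2: Sum of squared deviations from the mean: 170.8571
Step 3: Sample variance = 170.8571 / 6 = 28.4762
Step 4: Standard deviation = sqrt(28.4762) = 5.3363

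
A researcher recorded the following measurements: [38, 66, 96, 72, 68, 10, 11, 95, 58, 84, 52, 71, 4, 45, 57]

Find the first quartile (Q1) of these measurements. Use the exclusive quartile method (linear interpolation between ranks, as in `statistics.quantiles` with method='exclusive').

38

Step 1: Sort the data: [4, 10, 11, 38, 45, 52, 57, 58, 66, 68, 71, 72, 84, 95, 96]
Step 2: n = 15
Step 3: Using the exclusive quartile method:
  Q1 = 38
  Q2 (median) = 58
  Q3 = 72
  IQR = Q3 - Q1 = 72 - 38 = 34
Step 4: Q1 = 38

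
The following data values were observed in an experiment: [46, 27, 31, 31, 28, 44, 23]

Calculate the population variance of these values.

65.551

Step 1: Compute the mean: (46 + 27 + 31 + 31 + 28 + 44 + 23) / 7 = 32.8571
Step 2: Compute squared deviations from the mean:
  (46 - 32.8571)^2 = 172.7347
  (27 - 32.8571)^2 = 34.3061
  (31 - 32.8571)^2 = 3.449
  (31 - 32.8571)^2 = 3.449
  (28 - 32.8571)^2 = 23.5918
  (44 - 32.8571)^2 = 124.1633
  (23 - 32.8571)^2 = 97.1633
Step 3: Sum of squared deviations = 458.8571
Step 4: Population variance = 458.8571 / 7 = 65.551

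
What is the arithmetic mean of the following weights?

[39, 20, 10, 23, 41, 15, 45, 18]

26.375

Step 1: Sum all values: 39 + 20 + 10 + 23 + 41 + 15 + 45 + 18 = 211
Step 2: Count the number of values: n = 8
Step 3: Mean = sum / n = 211 / 8 = 26.375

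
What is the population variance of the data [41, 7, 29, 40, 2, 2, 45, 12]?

298.4375

Step 1: Compute the mean: (41 + 7 + 29 + 40 + 2 + 2 + 45 + 12) / 8 = 22.25
Step 2: Compute squared deviations from the mean:
  (41 - 22.25)^2 = 351.5625
  (7 - 22.25)^2 = 232.5625
  (29 - 22.25)^2 = 45.5625
  (40 - 22.25)^2 = 315.0625
  (2 - 22.25)^2 = 410.0625
  (2 - 22.25)^2 = 410.0625
  (45 - 22.25)^2 = 517.5625
  (12 - 22.25)^2 = 105.0625
Step 3: Sum of squared deviations = 2387.5
Step 4: Population variance = 2387.5 / 8 = 298.4375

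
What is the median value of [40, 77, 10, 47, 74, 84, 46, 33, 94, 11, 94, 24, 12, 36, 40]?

40

Step 1: Sort the data in ascending order: [10, 11, 12, 24, 33, 36, 40, 40, 46, 47, 74, 77, 84, 94, 94]
Step 2: The number of values is n = 15.
Step 3: Since n is odd, the median is the middle value at position 8: 40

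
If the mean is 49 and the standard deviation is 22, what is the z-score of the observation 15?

-1.5455

Step 1: Recall the z-score formula: z = (x - mu) / sigma
Step 2: Substitute values: z = (15 - 49) / 22
Step 3: z = -34 / 22 = -1.5455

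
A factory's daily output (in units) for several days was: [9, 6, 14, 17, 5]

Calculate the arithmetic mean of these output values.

10.2

Step 1: Sum all values: 9 + 6 + 14 + 17 + 5 = 51
Step 2: Count the number of values: n = 5
Step 3: Mean = sum / n = 51 / 5 = 10.2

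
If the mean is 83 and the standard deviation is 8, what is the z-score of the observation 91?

1

Step 1: Recall the z-score formula: z = (x - mu) / sigma
Step 2: Substitute values: z = (91 - 83) / 8
Step 3: z = 8 / 8 = 1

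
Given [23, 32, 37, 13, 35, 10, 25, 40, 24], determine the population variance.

96.6914

Step 1: Compute the mean: (23 + 32 + 37 + 13 + 35 + 10 + 25 + 40 + 24) / 9 = 26.5556
Step 2: Compute squared deviations from the mean:
  (23 - 26.5556)^2 = 12.642
  (32 - 26.5556)^2 = 29.642
  (37 - 26.5556)^2 = 109.0864
  (13 - 26.5556)^2 = 183.7531
  (35 - 26.5556)^2 = 71.3086
  (10 - 26.5556)^2 = 274.0864
  (25 - 26.5556)^2 = 2.4198
  (40 - 26.5556)^2 = 180.7531
  (24 - 26.5556)^2 = 6.5309
Step 3: Sum of squared deviations = 870.2222
Step 4: Population variance = 870.2222 / 9 = 96.6914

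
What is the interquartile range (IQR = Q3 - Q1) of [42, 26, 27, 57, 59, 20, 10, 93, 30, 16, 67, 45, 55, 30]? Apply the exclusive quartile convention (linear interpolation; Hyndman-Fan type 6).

33

Step 1: Sort the data: [10, 16, 20, 26, 27, 30, 30, 42, 45, 55, 57, 59, 67, 93]
Step 2: n = 14
Step 3: Using the exclusive quartile method:
  Q1 = 24.5
  Q2 (median) = 36
  Q3 = 57.5
  IQR = Q3 - Q1 = 57.5 - 24.5 = 33
Step 4: IQR = 33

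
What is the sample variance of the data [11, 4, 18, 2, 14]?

45.2

Step 1: Compute the mean: (11 + 4 + 18 + 2 + 14) / 5 = 9.8
Step 2: Compute squared deviations from the mean:
  (11 - 9.8)^2 = 1.44
  (4 - 9.8)^2 = 33.64
  (18 - 9.8)^2 = 67.24
  (2 - 9.8)^2 = 60.84
  (14 - 9.8)^2 = 17.64
Step 3: Sum of squared deviations = 180.8
Step 4: Sample variance = 180.8 / 4 = 45.2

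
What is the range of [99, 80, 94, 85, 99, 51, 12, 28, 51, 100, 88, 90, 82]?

88

Step 1: Identify the maximum value: max = 100
Step 2: Identify the minimum value: min = 12
Step 3: Range = max - min = 100 - 12 = 88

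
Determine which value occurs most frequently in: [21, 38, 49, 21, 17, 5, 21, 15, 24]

21

Step 1: Count the frequency of each value:
  5: appears 1 time(s)
  15: appears 1 time(s)
  17: appears 1 time(s)
  21: appears 3 time(s)
  24: appears 1 time(s)
  38: appears 1 time(s)
  49: appears 1 time(s)
Step 2: The value 21 appears most frequently (3 times).
Step 3: Mode = 21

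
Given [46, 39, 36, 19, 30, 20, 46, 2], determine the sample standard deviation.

15.276

Step 1: Compute the mean: 29.75
Step 2: Sum of squared deviations from the mean: 1633.5
Step 3: Sample variance = 1633.5 / 7 = 233.3571
Step 4: Standard deviation = sqrt(233.3571) = 15.276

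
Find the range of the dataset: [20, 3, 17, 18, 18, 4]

17

Step 1: Identify the maximum value: max = 20
Step 2: Identify the minimum value: min = 3
Step 3: Range = max - min = 20 - 3 = 17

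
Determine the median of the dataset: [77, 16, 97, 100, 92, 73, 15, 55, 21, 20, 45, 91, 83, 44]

64

Step 1: Sort the data in ascending order: [15, 16, 20, 21, 44, 45, 55, 73, 77, 83, 91, 92, 97, 100]
Step 2: The number of values is n = 14.
Step 3: Since n is even, the median is the average of positions 7 and 8:
  Median = (55 + 73) / 2 = 64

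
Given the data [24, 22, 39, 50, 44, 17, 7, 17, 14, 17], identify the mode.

17

Step 1: Count the frequency of each value:
  7: appears 1 time(s)
  14: appears 1 time(s)
  17: appears 3 time(s)
  22: appears 1 time(s)
  24: appears 1 time(s)
  39: appears 1 time(s)
  44: appears 1 time(s)
  50: appears 1 time(s)
Step 2: The value 17 appears most frequently (3 times).
Step 3: Mode = 17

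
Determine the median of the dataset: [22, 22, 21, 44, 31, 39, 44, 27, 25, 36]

29

Step 1: Sort the data in ascending order: [21, 22, 22, 25, 27, 31, 36, 39, 44, 44]
Step 2: The number of values is n = 10.
Step 3: Since n is even, the median is the average of positions 5 and 6:
  Median = (27 + 31) / 2 = 29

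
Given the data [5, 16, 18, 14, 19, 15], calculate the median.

15.5

Step 1: Sort the data in ascending order: [5, 14, 15, 16, 18, 19]
Step 2: The number of values is n = 6.
Step 3: Since n is even, the median is the average of positions 3 and 4:
  Median = (15 + 16) / 2 = 15.5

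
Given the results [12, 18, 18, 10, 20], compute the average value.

15.6

Step 1: Sum all values: 12 + 18 + 18 + 10 + 20 = 78
Step 2: Count the number of values: n = 5
Step 3: Mean = sum / n = 78 / 5 = 15.6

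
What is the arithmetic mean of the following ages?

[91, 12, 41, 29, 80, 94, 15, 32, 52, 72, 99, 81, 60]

58.3077

Step 1: Sum all values: 91 + 12 + 41 + 29 + 80 + 94 + 15 + 32 + 52 + 72 + 99 + 81 + 60 = 758
Step 2: Count the number of values: n = 13
Step 3: Mean = sum / n = 758 / 13 = 58.3077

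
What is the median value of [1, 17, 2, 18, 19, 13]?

15

Step 1: Sort the data in ascending order: [1, 2, 13, 17, 18, 19]
Step 2: The number of values is n = 6.
Step 3: Since n is even, the median is the average of positions 3 and 4:
  Median = (13 + 17) / 2 = 15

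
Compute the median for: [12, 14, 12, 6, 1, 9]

10.5

Step 1: Sort the data in ascending order: [1, 6, 9, 12, 12, 14]
Step 2: The number of values is n = 6.
Step 3: Since n is even, the median is the average of positions 3 and 4:
  Median = (9 + 12) / 2 = 10.5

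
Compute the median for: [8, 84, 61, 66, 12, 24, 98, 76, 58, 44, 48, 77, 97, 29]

59.5

Step 1: Sort the data in ascending order: [8, 12, 24, 29, 44, 48, 58, 61, 66, 76, 77, 84, 97, 98]
Step 2: The number of values is n = 14.
Step 3: Since n is even, the median is the average of positions 7 and 8:
  Median = (58 + 61) / 2 = 59.5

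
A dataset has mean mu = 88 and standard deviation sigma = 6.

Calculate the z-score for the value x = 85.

-0.5

Step 1: Recall the z-score formula: z = (x - mu) / sigma
Step 2: Substitute values: z = (85 - 88) / 6
Step 3: z = -3 / 6 = -0.5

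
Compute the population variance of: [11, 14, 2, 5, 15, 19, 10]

29.551

Step 1: Compute the mean: (11 + 14 + 2 + 5 + 15 + 19 + 10) / 7 = 10.8571
Step 2: Compute squared deviations from the mean:
  (11 - 10.8571)^2 = 0.0204
  (14 - 10.8571)^2 = 9.8776
  (2 - 10.8571)^2 = 78.449
  (5 - 10.8571)^2 = 34.3061
  (15 - 10.8571)^2 = 17.1633
  (19 - 10.8571)^2 = 66.3061
  (10 - 10.8571)^2 = 0.7347
Step 3: Sum of squared deviations = 206.8571
Step 4: Population variance = 206.8571 / 7 = 29.551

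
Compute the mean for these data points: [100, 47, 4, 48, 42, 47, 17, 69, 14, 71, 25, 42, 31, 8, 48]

40.8667

Step 1: Sum all values: 100 + 47 + 4 + 48 + 42 + 47 + 17 + 69 + 14 + 71 + 25 + 42 + 31 + 8 + 48 = 613
Step 2: Count the number of values: n = 15
Step 3: Mean = sum / n = 613 / 15 = 40.8667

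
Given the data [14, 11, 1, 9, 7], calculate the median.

9

Step 1: Sort the data in ascending order: [1, 7, 9, 11, 14]
Step 2: The number of values is n = 5.
Step 3: Since n is odd, the median is the middle value at position 3: 9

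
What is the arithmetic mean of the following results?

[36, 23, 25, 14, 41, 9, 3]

21.5714

Step 1: Sum all values: 36 + 23 + 25 + 14 + 41 + 9 + 3 = 151
Step 2: Count the number of values: n = 7
Step 3: Mean = sum / n = 151 / 7 = 21.5714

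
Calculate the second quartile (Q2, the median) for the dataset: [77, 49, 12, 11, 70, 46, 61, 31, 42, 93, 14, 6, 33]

42

Step 1: Sort the data: [6, 11, 12, 14, 31, 33, 42, 46, 49, 61, 70, 77, 93]
Step 2: n = 13
Step 3: Q2 is the median. Since n is odd, it is the middle value at position 7: 42
Step 4: Q2 = 42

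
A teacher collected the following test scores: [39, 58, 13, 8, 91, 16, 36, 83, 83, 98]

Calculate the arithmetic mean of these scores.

52.5

Step 1: Sum all values: 39 + 58 + 13 + 8 + 91 + 16 + 36 + 83 + 83 + 98 = 525
Step 2: Count the number of values: n = 10
Step 3: Mean = sum / n = 525 / 10 = 52.5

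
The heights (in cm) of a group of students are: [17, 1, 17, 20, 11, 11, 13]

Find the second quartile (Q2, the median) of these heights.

13

Step 1: Sort the data: [1, 11, 11, 13, 17, 17, 20]
Step 2: n = 7
Step 3: Q2 is the median. Since n is odd, it is the middle value at position 4: 13
Step 4: Q2 = 13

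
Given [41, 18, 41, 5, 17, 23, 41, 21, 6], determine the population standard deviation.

13.5236

Step 1: Compute the mean: 23.6667
Step 2: Sum of squared deviations from the mean: 1646
Step 3: Population variance = 1646 / 9 = 182.8889
Step 4: Standard deviation = sqrt(182.8889) = 13.5236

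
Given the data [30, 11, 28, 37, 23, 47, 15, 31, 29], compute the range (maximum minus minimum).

36

Step 1: Identify the maximum value: max = 47
Step 2: Identify the minimum value: min = 11
Step 3: Range = max - min = 47 - 11 = 36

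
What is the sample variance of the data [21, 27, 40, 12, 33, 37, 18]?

107.8095

Step 1: Compute the mean: (21 + 27 + 40 + 12 + 33 + 37 + 18) / 7 = 26.8571
Step 2: Compute squared deviations from the mean:
  (21 - 26.8571)^2 = 34.3061
  (27 - 26.8571)^2 = 0.0204
  (40 - 26.8571)^2 = 172.7347
  (12 - 26.8571)^2 = 220.7347
  (33 - 26.8571)^2 = 37.7347
  (37 - 26.8571)^2 = 102.8776
  (18 - 26.8571)^2 = 78.449
Step 3: Sum of squared deviations = 646.8571
Step 4: Sample variance = 646.8571 / 6 = 107.8095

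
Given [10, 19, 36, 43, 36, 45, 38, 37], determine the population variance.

128.5

Step 1: Compute the mean: (10 + 19 + 36 + 43 + 36 + 45 + 38 + 37) / 8 = 33
Step 2: Compute squared deviations from the mean:
  (10 - 33)^2 = 529
  (19 - 33)^2 = 196
  (36 - 33)^2 = 9
  (43 - 33)^2 = 100
  (36 - 33)^2 = 9
  (45 - 33)^2 = 144
  (38 - 33)^2 = 25
  (37 - 33)^2 = 16
Step 3: Sum of squared deviations = 1028
Step 4: Population variance = 1028 / 8 = 128.5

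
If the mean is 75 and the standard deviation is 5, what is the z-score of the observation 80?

1

Step 1: Recall the z-score formula: z = (x - mu) / sigma
Step 2: Substitute values: z = (80 - 75) / 5
Step 3: z = 5 / 5 = 1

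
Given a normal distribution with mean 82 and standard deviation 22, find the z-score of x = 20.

-2.8182

Step 1: Recall the z-score formula: z = (x - mu) / sigma
Step 2: Substitute values: z = (20 - 82) / 22
Step 3: z = -62 / 22 = -2.8182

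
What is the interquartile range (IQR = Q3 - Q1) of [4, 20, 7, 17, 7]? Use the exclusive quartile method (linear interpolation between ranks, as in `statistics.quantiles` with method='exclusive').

13

Step 1: Sort the data: [4, 7, 7, 17, 20]
Step 2: n = 5
Step 3: Using the exclusive quartile method:
  Q1 = 5.5
  Q2 (median) = 7
  Q3 = 18.5
  IQR = Q3 - Q1 = 18.5 - 5.5 = 13
Step 4: IQR = 13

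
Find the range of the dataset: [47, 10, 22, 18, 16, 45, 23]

37

Step 1: Identify the maximum value: max = 47
Step 2: Identify the minimum value: min = 10
Step 3: Range = max - min = 47 - 10 = 37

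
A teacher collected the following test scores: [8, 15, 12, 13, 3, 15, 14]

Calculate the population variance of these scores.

16.8163

Step 1: Compute the mean: (8 + 15 + 12 + 13 + 3 + 15 + 14) / 7 = 11.4286
Step 2: Compute squared deviations from the mean:
  (8 - 11.4286)^2 = 11.7551
  (15 - 11.4286)^2 = 12.7551
  (12 - 11.4286)^2 = 0.3265
  (13 - 11.4286)^2 = 2.4694
  (3 - 11.4286)^2 = 71.0408
  (15 - 11.4286)^2 = 12.7551
  (14 - 11.4286)^2 = 6.6122
Step 3: Sum of squared deviations = 117.7143
Step 4: Population variance = 117.7143 / 7 = 16.8163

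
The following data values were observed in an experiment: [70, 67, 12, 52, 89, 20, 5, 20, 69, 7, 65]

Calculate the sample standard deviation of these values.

30.6923

Step 1: Compute the mean: 43.2727
Step 2: Sum of squared deviations from the mean: 9420.1818
Step 3: Sample variance = 9420.1818 / 10 = 942.0182
Step 4: Standard deviation = sqrt(942.0182) = 30.6923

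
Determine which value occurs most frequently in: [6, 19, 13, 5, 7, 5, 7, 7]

7

Step 1: Count the frequency of each value:
  5: appears 2 time(s)
  6: appears 1 time(s)
  7: appears 3 time(s)
  13: appears 1 time(s)
  19: appears 1 time(s)
Step 2: The value 7 appears most frequently (3 times).
Step 3: Mode = 7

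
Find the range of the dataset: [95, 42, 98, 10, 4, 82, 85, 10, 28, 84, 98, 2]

96

Step 1: Identify the maximum value: max = 98
Step 2: Identify the minimum value: min = 2
Step 3: Range = max - min = 98 - 2 = 96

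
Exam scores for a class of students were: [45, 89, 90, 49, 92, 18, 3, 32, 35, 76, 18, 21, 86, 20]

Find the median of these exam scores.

40

Step 1: Sort the data in ascending order: [3, 18, 18, 20, 21, 32, 35, 45, 49, 76, 86, 89, 90, 92]
Step 2: The number of values is n = 14.
Step 3: Since n is even, the median is the average of positions 7 and 8:
  Median = (35 + 45) / 2 = 40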